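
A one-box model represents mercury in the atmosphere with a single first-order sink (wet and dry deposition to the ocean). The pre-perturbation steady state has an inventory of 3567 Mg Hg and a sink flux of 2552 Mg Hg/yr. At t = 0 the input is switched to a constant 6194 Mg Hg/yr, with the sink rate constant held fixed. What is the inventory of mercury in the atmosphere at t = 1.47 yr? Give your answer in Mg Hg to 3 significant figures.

Residence time τ = M₀/F₀ = 1.398 yr. The eventual steady state is M_∞ = M₀·(F₁/F₀) = 3567 × 6194/2552 = 8657.5 Mg Hg.
The anomaly ΔM(t) = M(t) − M_∞ decays as ΔM₀·e^(−t/τ) with ΔM₀ = 3567 − 8657.5 = −5091 Mg Hg.
At t = 1.47 yr, e^(−t/τ) = e^(−1.052) = 0.3493, so ΔM = −1778 Mg Hg and M = 8657.5 − 1778 = 6879.2 Mg Hg.

6880 Mg Hg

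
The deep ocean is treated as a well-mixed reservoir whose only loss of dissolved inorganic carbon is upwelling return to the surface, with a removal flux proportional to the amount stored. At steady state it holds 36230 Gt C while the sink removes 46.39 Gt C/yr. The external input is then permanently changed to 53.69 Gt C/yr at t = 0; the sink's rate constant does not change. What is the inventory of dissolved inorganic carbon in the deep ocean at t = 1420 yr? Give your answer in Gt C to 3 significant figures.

The sink rate constant is k = F₀/M₀ = 46.39/36230 = 0.001280 yr⁻¹.
Solving dM/dt = F₁ − kM with M(0) = M₀ gives M(t) = F₁/k + (M₀ − F₁/k)·e^(−kt).
F₁/k = 53.69/0.001280 = 41931 Gt C; kt = 0.001280 × 1420 = 1.818, e^(−kt) = 0.1623.
M(1420) = 41931 + (36230 − 41931) × 0.1623 = 41931 − 925.4 = 41006 Gt C.

41000 Gt C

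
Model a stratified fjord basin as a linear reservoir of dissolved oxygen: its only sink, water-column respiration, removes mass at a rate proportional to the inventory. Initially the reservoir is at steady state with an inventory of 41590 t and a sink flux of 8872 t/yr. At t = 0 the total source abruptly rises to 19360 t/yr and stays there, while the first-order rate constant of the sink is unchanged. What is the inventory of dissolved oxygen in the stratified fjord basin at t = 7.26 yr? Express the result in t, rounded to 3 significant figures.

The sink rate constant is k = F₀/M₀ = 8872/41590 = 0.2133 yr⁻¹.
Solving dM/dt = F₁ − kM with M(0) = M₀ gives M(t) = F₁/k + (M₀ − F₁/k)·e^(−kt).
F₁/k = 19360/0.2133 = 90755 t; kt = 0.2133 × 7.26 = 1.549, e^(−kt) = 0.2125.
M(7.26) = 90755 + (41590 − 90755) × 0.2125 = 90755 − 10450 = 80307 t.

80300 t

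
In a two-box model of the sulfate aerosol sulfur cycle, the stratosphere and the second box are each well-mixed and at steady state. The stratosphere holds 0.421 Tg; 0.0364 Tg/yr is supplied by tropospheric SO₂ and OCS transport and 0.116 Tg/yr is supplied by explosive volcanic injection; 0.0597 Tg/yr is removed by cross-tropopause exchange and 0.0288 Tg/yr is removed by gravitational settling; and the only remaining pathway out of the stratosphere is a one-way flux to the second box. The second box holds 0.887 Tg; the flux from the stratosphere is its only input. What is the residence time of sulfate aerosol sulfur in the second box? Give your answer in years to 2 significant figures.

Balance the stratosphere: ΣF_in = 0.0364 + 0.116 = 0.15240 Tg/yr.
Flux to the second box = ΣF_in − (0.0597 + 0.0288) = 0.063900 Tg/yr.
At steady state the output of the second box equals its input, 0.063900 Tg/yr.
τ = M / F = 0.887 / 0.063900 = 13.88 yr.

14 yr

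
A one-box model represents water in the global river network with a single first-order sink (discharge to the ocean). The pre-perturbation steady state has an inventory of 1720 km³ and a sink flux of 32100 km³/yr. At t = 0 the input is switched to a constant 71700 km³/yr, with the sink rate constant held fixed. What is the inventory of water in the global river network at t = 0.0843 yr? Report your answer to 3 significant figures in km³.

The sink rate constant is k = F₀/M₀ = 32100/1720 = 18.66 yr⁻¹.
Solving dM/dt = F₁ − kM with M(0) = M₀ gives M(t) = F₁/k + (M₀ − F₁/k)·e^(−kt).
F₁/k = 71700/18.66 = 3841.9 km³; kt = 18.66 × 0.0843 = 1.573, e^(−kt) = 0.2074.
M(0.0843) = 3841.9 + (1720 − 3841.9) × 0.2074 = 3841.9 − 440.0 = 3401.9 km³.

3400 km³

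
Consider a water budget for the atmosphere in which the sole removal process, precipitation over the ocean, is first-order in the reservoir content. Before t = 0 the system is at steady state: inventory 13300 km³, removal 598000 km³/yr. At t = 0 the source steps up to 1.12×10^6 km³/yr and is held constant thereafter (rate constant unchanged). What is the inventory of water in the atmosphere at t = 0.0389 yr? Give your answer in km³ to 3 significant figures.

Residence time τ = M₀/F₀ = 0.02224 yr. The eventual steady state is M_∞ = M₀·(F₁/F₀) = 13300 × 1.12×10^6/598000 = 24910 km³.
The anomaly ΔM(t) = M(t) − M_∞ decays as ΔM₀·e^(−t/τ) with ΔM₀ = 13300 − 24910 = −11610 km³.
At t = 0.0389 yr, e^(−t/τ) = e^(−1.749) = 0.1739, so ΔM = −2019 km³ and M = 24910 − 2019 = 22890 km³.

22900 km³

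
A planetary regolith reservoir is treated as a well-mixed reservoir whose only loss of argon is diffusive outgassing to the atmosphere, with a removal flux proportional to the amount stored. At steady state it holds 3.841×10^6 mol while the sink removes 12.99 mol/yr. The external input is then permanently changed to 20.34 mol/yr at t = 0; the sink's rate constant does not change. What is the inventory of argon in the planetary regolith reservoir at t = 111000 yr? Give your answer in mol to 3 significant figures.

The sink rate constant is k = F₀/M₀ = 12.99/3.841×10^6 = 3.382×10^-6 yr⁻¹.
Solving dM/dt = F₁ − kM with M(0) = M₀ gives M(t) = F₁/k + (M₀ − F₁/k)·e^(−kt).
F₁/k = 20.34/3.382×10^-6 = 6.0143×10^6 mol; kt = 3.382×10^-6 × 111000 = 0.3754, e^(−kt) = 0.6870.
M(111000) = 6.0143×10^6 + (3.841×10^6 − 6.0143×10^6) × 0.6870 = 6.0143×10^6 − 1.493×10^6 = 4.5212×10^6 mol.

4.52×10^6 mol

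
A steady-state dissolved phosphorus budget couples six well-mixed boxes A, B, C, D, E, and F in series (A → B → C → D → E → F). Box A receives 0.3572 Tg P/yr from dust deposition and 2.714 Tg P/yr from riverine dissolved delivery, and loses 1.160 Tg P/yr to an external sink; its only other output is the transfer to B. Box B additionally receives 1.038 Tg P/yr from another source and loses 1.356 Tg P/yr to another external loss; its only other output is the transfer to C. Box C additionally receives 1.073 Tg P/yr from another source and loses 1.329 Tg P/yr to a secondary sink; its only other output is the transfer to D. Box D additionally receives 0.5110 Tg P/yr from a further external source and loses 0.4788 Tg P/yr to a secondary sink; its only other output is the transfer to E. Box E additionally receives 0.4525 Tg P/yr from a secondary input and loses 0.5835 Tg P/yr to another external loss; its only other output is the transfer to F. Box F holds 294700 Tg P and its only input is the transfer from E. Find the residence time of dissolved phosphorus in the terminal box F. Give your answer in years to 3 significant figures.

238000 yr

Box A: F(A→B) = (0.3572 + 2.714) − 1.160 = 1.9112 Tg P/yr.
Box B: F(B→C) = (1.9112 + 1.038) − 1.356 = 1.5932 Tg P/yr.
Box C: F(C→D) = (1.5932 + 1.073) − 1.329 = 1.3372 Tg P/yr.
Box D: F(D→E) = (1.3372 + 0.5110) − 0.4788 = 1.3694 Tg P/yr.
Box E: F(E→F) = (1.3694 + 0.4525) − 0.5835 = 1.2384 Tg P/yr.
Box F throughput = its input = 1.2384 Tg P/yr; τ = 294700 / 1.2384 = 238000 yr.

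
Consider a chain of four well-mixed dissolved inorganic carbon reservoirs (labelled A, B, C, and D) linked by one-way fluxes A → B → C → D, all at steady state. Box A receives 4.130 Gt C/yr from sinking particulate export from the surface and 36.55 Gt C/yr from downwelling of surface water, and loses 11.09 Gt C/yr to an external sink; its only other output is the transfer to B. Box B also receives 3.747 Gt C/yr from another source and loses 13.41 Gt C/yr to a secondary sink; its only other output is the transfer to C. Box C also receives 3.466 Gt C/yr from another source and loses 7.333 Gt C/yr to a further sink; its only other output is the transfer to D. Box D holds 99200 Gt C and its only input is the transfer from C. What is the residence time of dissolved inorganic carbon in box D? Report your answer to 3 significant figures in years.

Box A: F(A→B) = (4.130 + 36.55) − 11.09 = 29.590 Gt C/yr.
Box B: F(B→C) = (29.590 + 3.747) − 13.41 = 19.927 Gt C/yr.
Box C: F(C→D) = (19.927 + 3.466) − 7.333 = 16.060 Gt C/yr.
Box D throughput = its input = 16.060 Gt C/yr; τ = 99200 / 16.060 = 6177 yr.

6180 yr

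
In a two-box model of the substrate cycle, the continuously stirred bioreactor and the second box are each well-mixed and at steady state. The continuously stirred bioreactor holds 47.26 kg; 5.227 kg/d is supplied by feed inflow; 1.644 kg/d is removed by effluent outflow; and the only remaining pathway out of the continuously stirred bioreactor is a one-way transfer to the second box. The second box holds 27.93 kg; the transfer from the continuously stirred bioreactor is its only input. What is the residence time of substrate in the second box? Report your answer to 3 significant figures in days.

7.80 d

Balance the continuously stirred bioreactor: ΣF_in = 5.2270 kg/d.
Transfer to the second box = ΣF_in − (1.644) = 3.5830 kg/d.
At steady state the output of the second box equals its input, 3.5830 kg/d.
τ = M / F = 27.93 / 3.5830 = 7.795 d.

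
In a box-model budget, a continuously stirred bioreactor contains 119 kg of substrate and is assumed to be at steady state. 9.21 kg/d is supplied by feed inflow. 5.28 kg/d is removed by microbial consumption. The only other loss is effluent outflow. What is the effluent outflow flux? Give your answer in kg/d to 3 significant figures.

3.93 kg/d

At steady state ΣF_in = ΣF_out.
ΣF_in = 9.2100 kg/d.
Effluent outflow flux = ΣF_in − (5.28) = 9.2100 − 5.280 = 3.930 kg/d.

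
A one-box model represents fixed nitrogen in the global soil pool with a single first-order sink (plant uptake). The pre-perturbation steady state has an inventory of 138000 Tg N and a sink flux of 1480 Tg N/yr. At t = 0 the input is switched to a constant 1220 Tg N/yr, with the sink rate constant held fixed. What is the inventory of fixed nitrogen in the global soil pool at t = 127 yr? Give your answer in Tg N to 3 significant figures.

120000 Tg N

Residence time τ = M₀/F₀ = 93.24 yr. The eventual steady state is M_∞ = M₀·(F₁/F₀) = 138000 × 1220/1480 = 113760 Tg N.
The anomaly ΔM(t) = M(t) − M_∞ decays as ΔM₀·e^(−t/τ) with ΔM₀ = 138000 − 113760 = 24240 Tg N.
At t = 127 yr, e^(−t/τ) = e^(−1.362) = 0.2561, so ΔM = 6210 Tg N and M = 113760 + 6210 = 119970 Tg N.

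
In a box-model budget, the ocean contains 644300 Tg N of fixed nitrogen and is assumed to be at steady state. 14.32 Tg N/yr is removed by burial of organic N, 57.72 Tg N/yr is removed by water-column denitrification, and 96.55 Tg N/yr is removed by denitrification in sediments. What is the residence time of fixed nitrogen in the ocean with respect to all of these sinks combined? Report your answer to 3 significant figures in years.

3820 yr

Total removal flux = 14.32 + 57.72 + 96.55 = 168.59 Tg N/yr.
τ = M / ΣF_out = 644300 / 168.59 = 3822 yr.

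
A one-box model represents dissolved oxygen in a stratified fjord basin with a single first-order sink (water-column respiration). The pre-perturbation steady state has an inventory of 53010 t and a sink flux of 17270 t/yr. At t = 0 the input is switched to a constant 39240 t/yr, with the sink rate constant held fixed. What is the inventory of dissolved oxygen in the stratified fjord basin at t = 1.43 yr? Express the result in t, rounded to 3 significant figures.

Residence time τ = M₀/F₀ = 3.069 yr. The eventual steady state is M_∞ = M₀·(F₁/F₀) = 53010 × 39240/17270 = 120450 t.
The anomaly ΔM(t) = M(t) − M_∞ decays as ΔM₀·e^(−t/τ) with ΔM₀ = 53010 − 120450 = −67440 t.
At t = 1.43 yr, e^(−t/τ) = e^(−0.4659) = 0.6276, so ΔM = −42320 t and M = 120450 − 42320 = 78124 t.

78100 t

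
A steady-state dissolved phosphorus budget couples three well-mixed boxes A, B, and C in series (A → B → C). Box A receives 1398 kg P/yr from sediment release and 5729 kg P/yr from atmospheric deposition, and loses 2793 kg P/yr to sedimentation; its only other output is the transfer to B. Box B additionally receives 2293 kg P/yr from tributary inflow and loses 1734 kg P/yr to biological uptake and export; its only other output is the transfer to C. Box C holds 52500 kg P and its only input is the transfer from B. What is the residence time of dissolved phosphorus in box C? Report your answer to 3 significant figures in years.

10.7 yr

Box A: F(A→B) = (1398 + 5729) − 2793 = 4334.0 kg P/yr.
Box B: F(B→C) = (4334.0 + 2293) − 1734 = 4893.0 kg P/yr.
Box C throughput = its input = 4893.0 kg P/yr; τ = 52500 / 4893.0 = 10.73 yr.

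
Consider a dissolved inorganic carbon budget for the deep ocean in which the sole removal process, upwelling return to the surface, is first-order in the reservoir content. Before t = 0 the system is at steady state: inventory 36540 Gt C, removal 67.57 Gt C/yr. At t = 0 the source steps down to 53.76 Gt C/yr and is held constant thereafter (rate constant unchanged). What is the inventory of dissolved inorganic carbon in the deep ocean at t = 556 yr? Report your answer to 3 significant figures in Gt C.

Residence time τ = M₀/F₀ = 540.8 yr. The eventual steady state is M_∞ = M₀·(F₁/F₀) = 36540 × 53.76/67.57 = 29072 Gt C.
The anomaly ΔM(t) = M(t) − M_∞ decays as ΔM₀·e^(−t/τ) with ΔM₀ = 36540 − 29072 = 7468 Gt C.
At t = 556 yr, e^(−t/τ) = e^(−1.028) = 0.3577, so ΔM = 2671 Gt C and M = 29072 + 2671 = 31743 Gt C.

31700 Gt C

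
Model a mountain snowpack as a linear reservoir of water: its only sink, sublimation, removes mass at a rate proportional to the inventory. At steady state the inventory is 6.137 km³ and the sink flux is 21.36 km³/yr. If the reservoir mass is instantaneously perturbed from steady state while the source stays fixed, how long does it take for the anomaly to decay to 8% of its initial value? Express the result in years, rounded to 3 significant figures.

For a linear reservoir the anomaly decays as exp(−t/τ) with τ = M/F = 6.137/21.36 = 0.2873 yr.
exp(−t/τ) = 0.08 ⇒ t = −τ ln(0.08) = 0.2873 × 2.526 = 0.7257 yr.

0.726 yr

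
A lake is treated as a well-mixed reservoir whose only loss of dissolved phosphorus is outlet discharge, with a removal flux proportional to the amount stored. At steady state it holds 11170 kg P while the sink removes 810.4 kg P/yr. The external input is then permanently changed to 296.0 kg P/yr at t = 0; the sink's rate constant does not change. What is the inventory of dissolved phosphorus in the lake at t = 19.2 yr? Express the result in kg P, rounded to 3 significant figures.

τ = M₀/F₀ = 11170/810.4 = 13.78 yr; rate constant k = 1/τ.
New steady state M_∞ = F₁/k = F₁·τ = 296.0 × 13.78 = 4079.9 kg P.
M(t) = M_∞ + (M₀ − M_∞)·e^(−t/τ); t/τ = 19.2/13.78 = 1.393, so e^(−t/τ) = 0.2483.
M(t) = 4079.9 + 7090 × 0.2483 = 5840.6 kg P.

5840 kg P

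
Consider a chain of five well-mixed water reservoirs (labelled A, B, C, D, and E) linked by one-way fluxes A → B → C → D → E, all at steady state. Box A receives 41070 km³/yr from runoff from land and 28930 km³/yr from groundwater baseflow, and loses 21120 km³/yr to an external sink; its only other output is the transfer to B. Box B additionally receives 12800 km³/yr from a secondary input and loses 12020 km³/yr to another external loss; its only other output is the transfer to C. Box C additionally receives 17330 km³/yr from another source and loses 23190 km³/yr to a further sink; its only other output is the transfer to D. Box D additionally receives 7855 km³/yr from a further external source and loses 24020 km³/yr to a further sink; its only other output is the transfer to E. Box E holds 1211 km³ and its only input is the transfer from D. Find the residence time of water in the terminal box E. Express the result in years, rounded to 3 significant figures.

Box A: F(A→B) = (41070 + 28930) − 21120 = 48880 km³/yr.
Box B: F(B→C) = (48880 + 12800) − 12020 = 49660 km³/yr.
Box C: F(C→D) = (49660 + 17330) − 23190 = 43800 km³/yr.
Box D: F(D→E) = (43800 + 7855) − 24020 = 27635 km³/yr.
Box E throughput = its input = 27635 km³/yr; τ = 1211 / 27635 = 0.04382 yr.

0.0438 yr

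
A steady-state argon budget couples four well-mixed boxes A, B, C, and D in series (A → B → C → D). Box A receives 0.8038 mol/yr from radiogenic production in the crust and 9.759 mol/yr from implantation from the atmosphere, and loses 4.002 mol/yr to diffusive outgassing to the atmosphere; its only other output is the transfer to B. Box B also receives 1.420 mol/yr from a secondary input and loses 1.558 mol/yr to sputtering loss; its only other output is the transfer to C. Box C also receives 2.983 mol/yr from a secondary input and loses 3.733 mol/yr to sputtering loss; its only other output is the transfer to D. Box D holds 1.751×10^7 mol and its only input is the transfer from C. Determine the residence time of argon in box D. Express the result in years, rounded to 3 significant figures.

3.09×10^6 yr

Box A: F(A→B) = (0.8038 + 9.759) − 4.002 = 6.5608 mol/yr.
Box B: F(B→C) = (6.5608 + 1.420) − 1.558 = 6.4228 mol/yr.
Box C: F(C→D) = (6.4228 + 2.983) − 3.733 = 5.6728 mol/yr.
Box D throughput = its input = 5.6728 mol/yr; τ = 1.751×10^7 / 5.6728 = 3.087×10^6 yr.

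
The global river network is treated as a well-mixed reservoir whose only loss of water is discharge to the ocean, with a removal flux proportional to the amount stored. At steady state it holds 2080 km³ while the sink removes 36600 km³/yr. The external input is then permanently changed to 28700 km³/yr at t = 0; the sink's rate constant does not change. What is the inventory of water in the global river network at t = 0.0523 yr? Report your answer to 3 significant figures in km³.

1810 km³

τ = M₀/F₀ = 2080/36600 = 0.05683 yr; rate constant k = 1/τ.
New steady state M_∞ = F₁/k = F₁·τ = 28700 × 0.05683 = 1631.0 km³.
M(t) = M_∞ + (M₀ − M_∞)·e^(−t/τ); t/τ = 0.0523/0.05683 = 0.9203, so e^(−t/τ) = 0.3984.
M(t) = 1631.0 + 449.0 × 0.3984 = 1809.9 km³.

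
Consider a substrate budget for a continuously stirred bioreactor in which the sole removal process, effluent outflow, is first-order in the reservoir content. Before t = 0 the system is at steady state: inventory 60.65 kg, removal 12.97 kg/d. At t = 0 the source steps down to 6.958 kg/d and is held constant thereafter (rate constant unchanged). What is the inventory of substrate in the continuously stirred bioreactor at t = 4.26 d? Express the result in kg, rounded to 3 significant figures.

43.8 kg

The sink rate constant is k = F₀/M₀ = 12.97/60.65 = 0.2138 d⁻¹.
Solving dM/dt = F₁ − kM with M(0) = M₀ gives M(t) = F₁/k + (M₀ − F₁/k)·e^(−kt).
F₁/k = 6.958/0.2138 = 32.537 kg; kt = 0.2138 × 4.26 = 0.9110, e^(−kt) = 0.4021.
M(4.26) = 32.537 + (60.65 − 32.537) × 0.4021 = 32.537 + 11.30 = 43.842 kg.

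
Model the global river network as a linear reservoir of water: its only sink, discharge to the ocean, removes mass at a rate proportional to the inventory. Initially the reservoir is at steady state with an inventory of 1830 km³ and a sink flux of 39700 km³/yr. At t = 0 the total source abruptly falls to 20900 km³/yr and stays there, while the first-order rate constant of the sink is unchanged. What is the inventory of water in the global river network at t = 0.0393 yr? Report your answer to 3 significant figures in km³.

1330 km³

Residence time τ = M₀/F₀ = 0.04610 yr. The eventual steady state is M_∞ = M₀·(F₁/F₀) = 1830 × 20900/39700 = 963.40 km³.
The anomaly ΔM(t) = M(t) − M_∞ decays as ΔM₀·e^(−t/τ) with ΔM₀ = 1830 − 963.40 = 866.6 km³.
At t = 0.0393 yr, e^(−t/τ) = e^(−0.8526) = 0.4263, so ΔM = 369.4 km³ and M = 963.40 + 369.4 = 1332.8 km³.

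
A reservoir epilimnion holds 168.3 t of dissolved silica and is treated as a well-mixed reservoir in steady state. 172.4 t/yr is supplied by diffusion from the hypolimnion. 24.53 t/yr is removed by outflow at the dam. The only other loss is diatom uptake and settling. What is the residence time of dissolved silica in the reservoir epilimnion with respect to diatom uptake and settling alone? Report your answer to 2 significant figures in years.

1.1 yr

At steady state ΣF_in = ΣF_out.
ΣF_in = 172.40 t/yr.
Diatom uptake and settling flux = ΣF_in − (24.53) = 172.40 − 24.53 = 147.9 t/yr.
τ = M / F = 168.3 / 147.9 = 1.138 yr.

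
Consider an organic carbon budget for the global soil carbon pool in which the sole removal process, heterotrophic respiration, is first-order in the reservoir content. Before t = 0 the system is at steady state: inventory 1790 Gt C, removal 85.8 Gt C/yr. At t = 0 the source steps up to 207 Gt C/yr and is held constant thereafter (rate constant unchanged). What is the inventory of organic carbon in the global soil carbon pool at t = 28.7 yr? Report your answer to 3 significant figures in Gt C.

3680 Gt C

τ = M₀/F₀ = 1790/85.8 = 20.86 yr; rate constant k = 1/τ.
New steady state M_∞ = F₁/k = F₁·τ = 207 × 20.86 = 4318.5 Gt C.
M(t) = M_∞ + (M₀ − M_∞)·e^(−t/τ); t/τ = 28.7/20.86 = 1.376, so e^(−t/τ) = 0.2527.
M(t) = 4318.5 − 2529 × 0.2527 = 3679.7 Gt C.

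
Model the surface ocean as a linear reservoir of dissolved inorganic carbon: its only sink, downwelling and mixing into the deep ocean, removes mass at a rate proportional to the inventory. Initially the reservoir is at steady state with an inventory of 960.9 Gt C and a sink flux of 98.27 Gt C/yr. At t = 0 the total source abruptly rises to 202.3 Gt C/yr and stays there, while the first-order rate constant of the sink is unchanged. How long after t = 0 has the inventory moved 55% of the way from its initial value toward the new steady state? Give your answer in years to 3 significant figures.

τ = M₀/F₀ = 960.9/98.27 = 9.778 yr.
The remaining gap fraction is e^(−t/τ); 55% covered ⇒ e^(−t/τ) = 0.450.
t = −τ ln(0.450) = 9.778 × 0.7985 = 7.808 yr.

7.81 yr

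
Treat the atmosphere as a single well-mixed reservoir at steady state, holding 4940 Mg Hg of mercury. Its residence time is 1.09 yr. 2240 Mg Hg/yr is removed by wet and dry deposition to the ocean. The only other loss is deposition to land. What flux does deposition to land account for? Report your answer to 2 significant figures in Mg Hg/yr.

2300 Mg Hg/yr

Total removal F = M/τ = 4940 / 1.09 = 4532 Mg Hg/yr.
Deposition to land = F − (2240) = 4532 − 2240 = 2292 Mg Hg/yr.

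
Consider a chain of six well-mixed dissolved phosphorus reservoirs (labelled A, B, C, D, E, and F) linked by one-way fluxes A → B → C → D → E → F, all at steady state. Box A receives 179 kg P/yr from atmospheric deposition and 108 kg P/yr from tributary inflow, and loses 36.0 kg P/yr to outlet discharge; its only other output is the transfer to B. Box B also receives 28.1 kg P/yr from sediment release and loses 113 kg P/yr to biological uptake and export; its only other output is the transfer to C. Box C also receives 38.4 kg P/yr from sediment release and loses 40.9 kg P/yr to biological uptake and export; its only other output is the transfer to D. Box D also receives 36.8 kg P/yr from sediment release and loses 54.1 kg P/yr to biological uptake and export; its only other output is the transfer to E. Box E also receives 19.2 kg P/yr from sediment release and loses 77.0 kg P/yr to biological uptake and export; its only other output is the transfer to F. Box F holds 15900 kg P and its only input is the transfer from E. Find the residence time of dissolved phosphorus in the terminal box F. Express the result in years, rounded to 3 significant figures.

Box A: F(A→B) = (179 + 108) − 36.0 = 251.00 kg P/yr.
Box B: F(B→C) = (251.00 + 28.1) − 113 = 166.10 kg P/yr.
Box C: F(C→D) = (166.10 + 38.4) − 40.9 = 163.60 kg P/yr.
Box D: F(D→E) = (163.60 + 36.8) − 54.1 = 146.30 kg P/yr.
Box E: F(E→F) = (146.30 + 19.2) − 77.0 = 88.500 kg P/yr.
Box F throughput = its input = 88.500 kg P/yr; τ = 15900 / 88.500 = 179.7 yr.

180 yr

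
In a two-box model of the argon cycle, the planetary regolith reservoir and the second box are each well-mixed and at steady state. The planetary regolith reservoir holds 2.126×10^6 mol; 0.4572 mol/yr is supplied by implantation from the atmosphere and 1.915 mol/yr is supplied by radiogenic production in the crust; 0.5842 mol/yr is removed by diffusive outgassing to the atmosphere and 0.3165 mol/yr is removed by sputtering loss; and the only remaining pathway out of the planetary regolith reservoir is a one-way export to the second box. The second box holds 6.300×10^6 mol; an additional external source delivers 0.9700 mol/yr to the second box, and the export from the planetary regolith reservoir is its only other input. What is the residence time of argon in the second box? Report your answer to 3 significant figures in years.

2.58×10^6 yr

Balance the planetary regolith reservoir: ΣF_in = 0.4572 + 1.915 = 2.3722 mol/yr.
Export to the second box = ΣF_in − (0.5842 + 0.3165) = 1.4715 mol/yr.
Total input to the second box = 1.4715 + 0.9700 = 2.4415 mol/yr; at steady state this equals its total output.
τ = M / F = 6.300×10^6 / 2.4415 = 2.580×10^6 yr.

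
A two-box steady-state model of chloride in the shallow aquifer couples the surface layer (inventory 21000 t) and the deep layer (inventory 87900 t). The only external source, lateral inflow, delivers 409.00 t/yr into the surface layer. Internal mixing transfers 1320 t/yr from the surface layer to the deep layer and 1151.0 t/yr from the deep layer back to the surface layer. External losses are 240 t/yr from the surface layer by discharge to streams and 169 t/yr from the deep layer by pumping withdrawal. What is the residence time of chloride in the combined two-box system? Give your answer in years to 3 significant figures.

266 yr

Residence time in the combined system uses the total inventory and the total *external* removal — internal exchanges between the two boxes cancel.
M_total = 21000 + 87900 = 108900 t.
ΣF_external_out = 240 + 169 = 409.00 t/yr.
τ = M_total / ΣF_ext = 108900 / 409.00 = 266.3 yr.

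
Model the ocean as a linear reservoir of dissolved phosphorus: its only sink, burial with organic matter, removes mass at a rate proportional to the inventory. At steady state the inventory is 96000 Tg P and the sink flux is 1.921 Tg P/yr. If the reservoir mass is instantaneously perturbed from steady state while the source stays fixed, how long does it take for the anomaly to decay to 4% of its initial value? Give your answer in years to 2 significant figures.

For a linear reservoir the anomaly decays as exp(−t/τ) with τ = M/F = 96000/1.921 = 49970 yr.
exp(−t/τ) = 0.04 ⇒ t = −τ ln(0.04) = 49970 × 3.219 = 160900 yr.

160000 yr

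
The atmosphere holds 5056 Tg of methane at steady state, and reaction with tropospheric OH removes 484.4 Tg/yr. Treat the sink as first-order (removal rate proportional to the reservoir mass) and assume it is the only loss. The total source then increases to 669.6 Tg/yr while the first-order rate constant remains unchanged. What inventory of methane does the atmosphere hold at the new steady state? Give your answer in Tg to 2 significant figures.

7000 Tg

Rate constant k = F/M = 484.4 / 5056 = 0.09581 yr⁻¹.
At the new steady state, source = k·M_new ⇒ M_new = 669.6 / 0.09581 = 6989 Tg.
(Equivalently M_new = M × F_new/F_old = 5056 × 669.6/484.4.)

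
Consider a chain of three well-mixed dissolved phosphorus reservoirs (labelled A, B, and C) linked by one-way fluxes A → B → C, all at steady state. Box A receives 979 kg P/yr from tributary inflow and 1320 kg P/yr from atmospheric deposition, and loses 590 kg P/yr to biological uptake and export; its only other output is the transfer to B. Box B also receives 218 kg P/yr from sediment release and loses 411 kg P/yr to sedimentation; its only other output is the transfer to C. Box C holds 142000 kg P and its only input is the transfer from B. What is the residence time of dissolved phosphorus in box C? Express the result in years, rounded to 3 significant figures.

Box A: F(A→B) = (979 + 1320) − 590 = 1709.0 kg P/yr.
Box B: F(B→C) = (1709.0 + 218) − 411 = 1516.0 kg P/yr.
Box C throughput = its input = 1516.0 kg P/yr; τ = 142000 / 1516.0 = 93.67 yr.

93.7 yr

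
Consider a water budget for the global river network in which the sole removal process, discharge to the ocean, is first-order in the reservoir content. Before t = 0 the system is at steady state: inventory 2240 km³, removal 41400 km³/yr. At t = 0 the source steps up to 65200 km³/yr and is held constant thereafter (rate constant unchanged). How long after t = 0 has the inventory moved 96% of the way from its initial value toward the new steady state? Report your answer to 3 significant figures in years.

0.174 yr

τ = M₀/F₀ = 2240/41400 = 0.05411 yr.
The remaining gap fraction is e^(−t/τ); 96% covered ⇒ e^(−t/τ) = 0.0400.
t = −τ ln(0.0400) = 0.05411 × 3.219 = 0.1742 yr.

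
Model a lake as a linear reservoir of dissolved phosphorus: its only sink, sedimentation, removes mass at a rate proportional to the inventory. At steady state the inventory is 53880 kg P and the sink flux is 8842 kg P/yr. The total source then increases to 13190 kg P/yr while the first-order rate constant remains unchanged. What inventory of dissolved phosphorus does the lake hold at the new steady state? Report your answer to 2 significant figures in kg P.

80000 kg P

Rate constant k = F/M = 8842 / 53880 = 0.1641 yr⁻¹.
At the new steady state, source = k·M_new ⇒ M_new = 13190 / 0.1641 = 80380 kg P.
(Equivalently M_new = M × F_new/F_old = 53880 × 13190/8842.)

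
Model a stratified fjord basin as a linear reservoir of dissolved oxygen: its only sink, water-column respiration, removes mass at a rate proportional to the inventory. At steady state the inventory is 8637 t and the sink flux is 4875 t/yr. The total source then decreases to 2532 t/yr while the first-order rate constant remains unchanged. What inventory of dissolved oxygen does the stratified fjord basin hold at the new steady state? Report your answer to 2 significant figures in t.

Rate constant k = F/M = 4875 / 8637 = 0.5644 yr⁻¹.
At the new steady state, source = k·M_new ⇒ M_new = 2532 / 0.5644 = 4486 t.
(Equivalently M_new = M × F_new/F_old = 8637 × 2532/4875.)

4500 t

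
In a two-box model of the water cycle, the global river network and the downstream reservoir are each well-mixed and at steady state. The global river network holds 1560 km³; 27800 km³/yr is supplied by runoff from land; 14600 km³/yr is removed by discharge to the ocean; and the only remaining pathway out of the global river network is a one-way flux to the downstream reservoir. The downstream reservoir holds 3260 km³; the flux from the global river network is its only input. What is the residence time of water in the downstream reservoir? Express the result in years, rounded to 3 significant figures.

0.247 yr

Balance the global river network: ΣF_in = 27800 km³/yr.
Flux to the downstream reservoir = ΣF_in − (14600) = 13200 km³/yr.
At steady state the output of the downstream reservoir equals its input, 13200 km³/yr.
τ = M / F = 3260 / 13200 = 0.2470 yr.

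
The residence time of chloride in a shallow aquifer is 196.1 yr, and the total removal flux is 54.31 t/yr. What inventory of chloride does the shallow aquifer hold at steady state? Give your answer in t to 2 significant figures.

τ = M/F ⇒ M = τ × F = 196.1 × 54.31 = 10650 t.

11000 t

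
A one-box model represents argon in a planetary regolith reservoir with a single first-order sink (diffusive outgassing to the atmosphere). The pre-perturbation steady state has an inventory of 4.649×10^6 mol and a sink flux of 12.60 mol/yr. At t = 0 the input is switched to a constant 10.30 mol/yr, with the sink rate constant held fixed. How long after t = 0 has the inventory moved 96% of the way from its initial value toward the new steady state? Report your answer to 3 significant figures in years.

1.19×10^6 yr

τ = M₀/F₀ = 4.649×10^6/12.60 = 369000 yr.
The remaining gap fraction is e^(−t/τ); 96% covered ⇒ e^(−t/τ) = 0.0400.
t = −τ ln(0.0400) = 369000 × 3.219 = 1.188×10^6 yr.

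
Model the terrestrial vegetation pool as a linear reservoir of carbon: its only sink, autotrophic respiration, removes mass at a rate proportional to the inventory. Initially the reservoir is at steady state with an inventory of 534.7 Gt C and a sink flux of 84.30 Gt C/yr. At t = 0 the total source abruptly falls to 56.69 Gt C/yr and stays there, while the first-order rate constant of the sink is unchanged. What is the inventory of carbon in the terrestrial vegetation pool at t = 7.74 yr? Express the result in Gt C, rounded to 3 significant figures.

411 Gt C

Residence time τ = M₀/F₀ = 6.343 yr. The eventual steady state is M_∞ = M₀·(F₁/F₀) = 534.7 × 56.69/84.30 = 359.57 Gt C.
The anomaly ΔM(t) = M(t) − M_∞ decays as ΔM₀·e^(−t/τ) with ΔM₀ = 534.7 − 359.57 = 175.1 Gt C.
At t = 7.74 yr, e^(−t/τ) = e^(−1.220) = 0.2951, so ΔM = 51.69 Gt C and M = 359.57 + 51.69 = 411.26 Gt C.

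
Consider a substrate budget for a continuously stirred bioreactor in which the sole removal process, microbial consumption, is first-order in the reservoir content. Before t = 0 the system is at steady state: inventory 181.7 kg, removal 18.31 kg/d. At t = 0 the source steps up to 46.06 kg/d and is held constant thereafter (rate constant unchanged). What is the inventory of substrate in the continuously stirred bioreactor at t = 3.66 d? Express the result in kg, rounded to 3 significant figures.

267 kg

τ = M₀/F₀ = 181.7/18.31 = 9.924 d; rate constant k = 1/τ.
New steady state M_∞ = F₁/k = F₁·τ = 46.06 × 9.924 = 457.08 kg.
M(t) = M_∞ + (M₀ − M_∞)·e^(−t/τ); t/τ = 3.66/9.924 = 0.3688, so e^(−t/τ) = 0.6915.
M(t) = 457.08 − 275.4 × 0.6915 = 266.64 kg.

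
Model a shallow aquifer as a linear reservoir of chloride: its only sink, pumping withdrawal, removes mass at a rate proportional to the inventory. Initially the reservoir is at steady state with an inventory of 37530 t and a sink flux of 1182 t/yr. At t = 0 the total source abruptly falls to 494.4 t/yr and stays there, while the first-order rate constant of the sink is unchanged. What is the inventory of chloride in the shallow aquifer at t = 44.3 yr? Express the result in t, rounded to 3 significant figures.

21100 t

The sink rate constant is k = F₀/M₀ = 1182/37530 = 0.03149 yr⁻¹.
Solving dM/dt = F₁ − kM with M(0) = M₀ gives M(t) = F₁/k + (M₀ − F₁/k)·e^(−kt).
F₁/k = 494.4/0.03149 = 15698 t; kt = 0.03149 × 44.3 = 1.395, e^(−kt) = 0.2478.
M(44.3) = 15698 + (37530 − 15698) × 0.2478 = 15698 + 5410 = 21107 t.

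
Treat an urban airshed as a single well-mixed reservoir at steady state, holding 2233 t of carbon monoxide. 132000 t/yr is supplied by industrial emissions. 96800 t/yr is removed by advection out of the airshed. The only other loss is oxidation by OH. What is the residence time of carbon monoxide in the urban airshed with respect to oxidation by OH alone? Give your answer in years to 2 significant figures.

At steady state ΣF_in = ΣF_out.
ΣF_in = 132000 t/yr.
Oxidation by OH flux = ΣF_in − (96800) = 132000 − 96800 = 35200 t/yr.
τ = M / F = 2233 / 35200 = 0.06344 yr.

0.063 yr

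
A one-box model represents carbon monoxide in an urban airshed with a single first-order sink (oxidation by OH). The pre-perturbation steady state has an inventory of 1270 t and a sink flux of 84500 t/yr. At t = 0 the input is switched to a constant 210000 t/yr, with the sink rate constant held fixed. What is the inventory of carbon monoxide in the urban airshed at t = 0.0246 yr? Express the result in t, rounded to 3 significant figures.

2790 t

Residence time τ = M₀/F₀ = 0.01503 yr. The eventual steady state is M_∞ = M₀·(F₁/F₀) = 1270 × 210000/84500 = 3156.2 t.
The anomaly ΔM(t) = M(t) − M_∞ decays as ΔM₀·e^(−t/τ) with ΔM₀ = 1270 − 3156.2 = −1886 t.
At t = 0.0246 yr, e^(−t/τ) = e^(−1.637) = 0.1946, so ΔM = −367.1 t and M = 3156.2 − 367.1 = 2789.1 t.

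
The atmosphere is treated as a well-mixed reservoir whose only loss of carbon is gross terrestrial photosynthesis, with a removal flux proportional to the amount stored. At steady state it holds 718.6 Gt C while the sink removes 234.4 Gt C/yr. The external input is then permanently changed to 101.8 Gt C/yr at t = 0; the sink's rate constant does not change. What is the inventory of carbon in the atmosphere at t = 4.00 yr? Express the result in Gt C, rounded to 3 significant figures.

The sink rate constant is k = F₀/M₀ = 234.4/718.6 = 0.3262 yr⁻¹.
Solving dM/dt = F₁ − kM with M(0) = M₀ gives M(t) = F₁/k + (M₀ − F₁/k)·e^(−kt).
F₁/k = 101.8/0.3262 = 312.09 Gt C; kt = 0.3262 × 4.00 = 1.305, e^(−kt) = 0.2712.
M(4.00) = 312.09 + (718.6 − 312.09) × 0.2712 = 312.09 + 110.3 = 422.35 Gt C.

422 Gt C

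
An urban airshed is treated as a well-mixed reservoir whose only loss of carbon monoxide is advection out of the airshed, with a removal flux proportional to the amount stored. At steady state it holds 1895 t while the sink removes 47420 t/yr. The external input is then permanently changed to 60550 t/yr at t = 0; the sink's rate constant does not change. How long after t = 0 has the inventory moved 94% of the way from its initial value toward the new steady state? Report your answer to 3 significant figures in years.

τ = M₀/F₀ = 1895/47420 = 0.03996 yr.
The remaining gap fraction is e^(−t/τ); 94% covered ⇒ e^(−t/τ) = 0.0600.
t = −τ ln(0.0600) = 0.03996 × 2.813 = 0.1124 yr.

0.112 yr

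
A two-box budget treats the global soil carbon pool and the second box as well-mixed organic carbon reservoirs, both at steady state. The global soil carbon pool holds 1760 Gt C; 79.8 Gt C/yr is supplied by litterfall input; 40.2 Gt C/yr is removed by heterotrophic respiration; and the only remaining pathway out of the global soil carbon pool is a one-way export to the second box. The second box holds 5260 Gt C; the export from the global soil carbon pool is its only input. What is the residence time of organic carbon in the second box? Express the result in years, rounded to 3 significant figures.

133 yr

Balance the global soil carbon pool: ΣF_in = 79.800 Gt C/yr.
Export to the second box = ΣF_in − (40.2) = 39.600 Gt C/yr.
At steady state the output of the second box equals its input, 39.600 Gt C/yr.
τ = M / F = 5260 / 39.600 = 132.8 yr.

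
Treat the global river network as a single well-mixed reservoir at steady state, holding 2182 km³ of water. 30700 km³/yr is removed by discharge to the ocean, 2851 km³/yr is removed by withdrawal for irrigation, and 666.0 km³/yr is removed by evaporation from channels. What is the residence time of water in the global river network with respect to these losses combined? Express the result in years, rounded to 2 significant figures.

Total removal = 30700 + 2851 + 666.0 = 34217 km³/yr.
τ = M / ΣF_out = 2182 / 34217 = 0.06377 yr.

0.064 yr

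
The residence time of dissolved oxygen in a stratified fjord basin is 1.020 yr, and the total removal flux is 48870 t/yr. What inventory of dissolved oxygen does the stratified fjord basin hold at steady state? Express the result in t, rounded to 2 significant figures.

50000 t

τ = M/F ⇒ M = τ × F = 1.020 × 48870 = 49850 t.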